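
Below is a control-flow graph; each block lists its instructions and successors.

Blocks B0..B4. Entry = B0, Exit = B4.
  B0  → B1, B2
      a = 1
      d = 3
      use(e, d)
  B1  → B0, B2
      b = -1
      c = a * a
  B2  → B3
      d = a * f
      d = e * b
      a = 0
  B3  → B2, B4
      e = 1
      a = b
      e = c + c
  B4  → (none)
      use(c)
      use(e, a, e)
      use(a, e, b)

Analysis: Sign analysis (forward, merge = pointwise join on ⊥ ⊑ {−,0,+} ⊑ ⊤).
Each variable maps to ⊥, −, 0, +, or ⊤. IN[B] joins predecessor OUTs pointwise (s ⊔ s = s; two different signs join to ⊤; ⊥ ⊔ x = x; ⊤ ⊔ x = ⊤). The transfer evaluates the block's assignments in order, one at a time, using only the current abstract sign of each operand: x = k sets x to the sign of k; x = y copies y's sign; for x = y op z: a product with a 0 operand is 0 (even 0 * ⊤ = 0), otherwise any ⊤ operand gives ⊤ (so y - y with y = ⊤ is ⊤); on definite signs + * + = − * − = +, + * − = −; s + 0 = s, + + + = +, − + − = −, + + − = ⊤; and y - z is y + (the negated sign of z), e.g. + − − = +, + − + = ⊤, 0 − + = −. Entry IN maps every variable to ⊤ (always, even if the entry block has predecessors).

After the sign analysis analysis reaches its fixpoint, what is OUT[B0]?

Answer: {a: +, b: ⊤, c: ⊤, d: +, e: ⊤, f: ⊤}

Derivation:
Converged values:
  B0: | IN=(all ⊤) | OUT={a:+, d:+; rest ⊤}
  B1: | IN={a:+, d:+; rest ⊤} | OUT={a:+, b:-, c:+, d:+; rest ⊤}
  B2: | IN=(all ⊤) | OUT={a:0; rest ⊤}
  B3: | IN={a:0; rest ⊤} | OUT=(all ⊤)
  B4: | IN=(all ⊤) | OUT=(all ⊤)

Merge at B0 (entry node, so the boundary value (all ⊤) is joined with the incoming edge(s)): IN[B0] = (all ⊤) ⊔ OUT[B1] = {a: ⊤, b: ⊤, c: ⊤, d: ⊤, e: ⊤, f: ⊤}
Applying B0's transfer function to that IN value gives OUT[B0] (row B0 above).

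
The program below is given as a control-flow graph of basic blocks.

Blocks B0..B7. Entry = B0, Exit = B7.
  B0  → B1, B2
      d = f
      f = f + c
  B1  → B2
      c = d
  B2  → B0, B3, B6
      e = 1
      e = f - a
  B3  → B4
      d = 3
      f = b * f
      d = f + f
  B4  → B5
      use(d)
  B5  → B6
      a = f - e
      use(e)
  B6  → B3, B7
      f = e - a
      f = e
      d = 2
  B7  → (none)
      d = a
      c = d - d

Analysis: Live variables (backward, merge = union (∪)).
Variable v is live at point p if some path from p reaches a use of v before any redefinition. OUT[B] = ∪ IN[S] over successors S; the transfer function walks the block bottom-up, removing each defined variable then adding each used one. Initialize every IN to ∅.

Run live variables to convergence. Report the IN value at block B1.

Answer: {a, b, d, f}

Trace:
Converged values:
  B0:   IN={a, b, c, f}   OUT={a, b, c, d, f}
  B1:   IN={a, b, d, f}   OUT={a, b, c, f}
  B2:   IN={a, b, c, f}   OUT={a, b, c, e, f}
  B3:   IN={b, e, f}   OUT={b, d, e, f}
  B4:   IN={b, d, e, f}   OUT={b, e, f}
  B5:   IN={b, e, f}   OUT={a, b, e}
  B6:   IN={a, b, e}   OUT={a, b, e, f}
  B7:   IN={a}   OUT={}

Merge at B1: OUT[B1] = IN[B2] = {a, b, c, f}
Applying B1's transfer function to that OUT value gives IN[B1] (row B1 above).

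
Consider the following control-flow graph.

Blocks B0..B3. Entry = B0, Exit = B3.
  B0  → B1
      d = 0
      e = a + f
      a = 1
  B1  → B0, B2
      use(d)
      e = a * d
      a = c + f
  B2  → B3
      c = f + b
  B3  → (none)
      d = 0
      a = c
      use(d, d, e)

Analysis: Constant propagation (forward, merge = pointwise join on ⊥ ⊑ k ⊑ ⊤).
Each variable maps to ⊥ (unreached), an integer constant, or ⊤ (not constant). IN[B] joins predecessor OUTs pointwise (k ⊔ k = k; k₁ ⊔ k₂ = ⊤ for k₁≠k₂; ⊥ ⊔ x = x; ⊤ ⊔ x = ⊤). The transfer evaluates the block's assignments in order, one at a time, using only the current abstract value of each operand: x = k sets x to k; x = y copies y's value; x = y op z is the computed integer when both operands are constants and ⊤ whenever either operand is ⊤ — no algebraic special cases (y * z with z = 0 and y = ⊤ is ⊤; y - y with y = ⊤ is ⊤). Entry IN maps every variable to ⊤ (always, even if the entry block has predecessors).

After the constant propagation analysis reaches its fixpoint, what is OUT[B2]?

Answer: {a: ⊤, b: ⊤, c: ⊤, d: 0, e: 0, f: ⊤}

Working:
Converged values:
  B0:   IN=(all ⊤)   OUT={a:1, d:0; rest ⊤}
  B1:   IN={a:1, d:0; rest ⊤}   OUT={d:0, e:0; rest ⊤}
  B2:   IN={d:0, e:0; rest ⊤}   OUT={d:0, e:0; rest ⊤}
  B3:   IN={d:0, e:0; rest ⊤}   OUT={d:0, e:0; rest ⊤}

Merge at B2: IN[B2] = OUT[B1] = {a: ⊤, b: ⊤, c: ⊤, d: 0, e: 0, f: ⊤}
Applying B2's transfer function to that IN value gives OUT[B2] (row B2 above).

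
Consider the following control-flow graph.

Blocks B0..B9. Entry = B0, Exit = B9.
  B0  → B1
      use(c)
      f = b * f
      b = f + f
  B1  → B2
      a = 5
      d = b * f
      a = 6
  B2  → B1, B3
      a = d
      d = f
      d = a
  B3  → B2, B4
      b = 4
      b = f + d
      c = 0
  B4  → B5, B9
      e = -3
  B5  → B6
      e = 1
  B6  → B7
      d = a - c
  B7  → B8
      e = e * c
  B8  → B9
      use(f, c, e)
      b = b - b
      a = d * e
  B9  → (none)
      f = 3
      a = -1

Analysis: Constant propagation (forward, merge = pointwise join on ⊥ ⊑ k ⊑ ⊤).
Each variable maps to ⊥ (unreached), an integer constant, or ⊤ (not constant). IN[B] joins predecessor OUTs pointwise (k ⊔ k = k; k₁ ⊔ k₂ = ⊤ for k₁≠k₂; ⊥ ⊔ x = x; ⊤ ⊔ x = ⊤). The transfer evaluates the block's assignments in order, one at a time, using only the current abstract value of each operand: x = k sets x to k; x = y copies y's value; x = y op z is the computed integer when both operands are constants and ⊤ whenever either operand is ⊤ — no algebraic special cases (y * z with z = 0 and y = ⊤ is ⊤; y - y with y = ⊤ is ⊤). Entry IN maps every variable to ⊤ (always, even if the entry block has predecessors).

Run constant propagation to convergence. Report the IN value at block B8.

Converged values:
  B0: | IN=(all ⊤) | OUT=(all ⊤)
  B1: | IN=(all ⊤) | OUT={a:6; rest ⊤}
  B2: | IN=(all ⊤) | OUT=(all ⊤)
  B3: | IN=(all ⊤) | OUT={c:0; rest ⊤}
  B4: | IN={c:0; rest ⊤} | OUT={c:0, e:-3; rest ⊤}
  B5: | IN={c:0, e:-3; rest ⊤} | OUT={c:0, e:1; rest ⊤}
  B6: | IN={c:0, e:1; rest ⊤} | OUT={c:0, e:1; rest ⊤}
  B7: | IN={c:0, e:1; rest ⊤} | OUT={c:0, e:0; rest ⊤}
  B8: | IN={c:0, e:0; rest ⊤} | OUT={c:0, e:0; rest ⊤}
  B9: | IN={c:0; rest ⊤} | OUT={a:-1, c:0, f:3; rest ⊤}

Merge at B8: IN[B8] = OUT[B7] = {a: ⊤, b: ⊤, c: 0, d: ⊤, e: 0, f: ⊤}

Answer: {a: ⊤, b: ⊤, c: 0, d: ⊤, e: 0, f: ⊤}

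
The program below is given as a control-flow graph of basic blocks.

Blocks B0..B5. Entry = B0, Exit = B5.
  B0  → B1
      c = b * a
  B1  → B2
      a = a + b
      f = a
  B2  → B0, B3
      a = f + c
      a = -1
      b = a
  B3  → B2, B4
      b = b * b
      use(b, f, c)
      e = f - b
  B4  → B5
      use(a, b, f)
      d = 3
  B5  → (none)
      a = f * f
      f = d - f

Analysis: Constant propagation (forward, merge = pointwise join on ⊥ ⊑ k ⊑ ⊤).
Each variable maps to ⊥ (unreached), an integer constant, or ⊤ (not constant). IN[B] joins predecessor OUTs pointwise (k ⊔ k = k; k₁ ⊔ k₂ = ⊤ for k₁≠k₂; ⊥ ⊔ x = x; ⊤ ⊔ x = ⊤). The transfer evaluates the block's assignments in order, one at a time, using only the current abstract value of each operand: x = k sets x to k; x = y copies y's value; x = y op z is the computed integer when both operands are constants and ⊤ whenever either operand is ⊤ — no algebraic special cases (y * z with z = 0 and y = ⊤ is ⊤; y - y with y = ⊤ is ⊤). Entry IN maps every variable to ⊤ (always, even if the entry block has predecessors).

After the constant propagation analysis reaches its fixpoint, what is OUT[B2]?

Answer: {a: -1, b: -1, c: ⊤, d: ⊤, e: ⊤, f: ⊤}

Trace:
Converged values:
  B0:   IN=(all ⊤)   OUT=(all ⊤)
  B1:   IN=(all ⊤)   OUT=(all ⊤)
  B2:   IN=(all ⊤)   OUT={a:-1, b:-1; rest ⊤}
  B3:   IN={a:-1, b:-1; rest ⊤}   OUT={a:-1, b:1; rest ⊤}
  B4:   IN={a:-1, b:1; rest ⊤}   OUT={a:-1, b:1, d:3; rest ⊤}
  B5:   IN={a:-1, b:1, d:3; rest ⊤}   OUT={b:1, d:3; rest ⊤}

Merge at B2: IN[B2] = OUT[B1] ⊔ OUT[B3] = {a: ⊤, b: ⊤, c: ⊤, d: ⊤, e: ⊤, f: ⊤}
Applying B2's transfer function to that IN value gives OUT[B2] (row B2 above).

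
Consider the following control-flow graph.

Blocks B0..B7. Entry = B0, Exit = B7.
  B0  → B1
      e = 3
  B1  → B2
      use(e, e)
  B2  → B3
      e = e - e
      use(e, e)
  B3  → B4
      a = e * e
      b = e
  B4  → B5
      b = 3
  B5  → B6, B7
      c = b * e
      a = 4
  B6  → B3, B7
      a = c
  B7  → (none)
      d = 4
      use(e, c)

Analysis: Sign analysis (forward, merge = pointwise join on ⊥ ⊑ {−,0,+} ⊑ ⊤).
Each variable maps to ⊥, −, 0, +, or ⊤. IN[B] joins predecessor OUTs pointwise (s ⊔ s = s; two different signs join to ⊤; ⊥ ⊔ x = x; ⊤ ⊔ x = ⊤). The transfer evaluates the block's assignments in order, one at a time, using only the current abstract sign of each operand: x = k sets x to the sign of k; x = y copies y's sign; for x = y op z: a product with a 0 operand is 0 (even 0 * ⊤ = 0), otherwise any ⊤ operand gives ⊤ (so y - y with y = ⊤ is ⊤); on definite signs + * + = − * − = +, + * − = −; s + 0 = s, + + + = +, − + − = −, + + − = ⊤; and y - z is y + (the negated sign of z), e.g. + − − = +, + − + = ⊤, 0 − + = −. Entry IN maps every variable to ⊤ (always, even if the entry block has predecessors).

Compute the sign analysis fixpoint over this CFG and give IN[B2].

Per-block solution:
  B0:   IN=(all ⊤)   OUT={e:+; rest ⊤}
  B1:   IN={e:+; rest ⊤}   OUT={e:+; rest ⊤}
  B2:   IN={e:+; rest ⊤}   OUT=(all ⊤)
  B3:   IN=(all ⊤)   OUT=(all ⊤)
  B4:   IN=(all ⊤)   OUT={b:+; rest ⊤}
  B5:   IN={b:+; rest ⊤}   OUT={a:+, b:+; rest ⊤}
  B6:   IN={a:+, b:+; rest ⊤}   OUT={b:+; rest ⊤}
  B7:   IN={b:+; rest ⊤}   OUT={b:+, d:+; rest ⊤}

Merge at B2: IN[B2] = OUT[B1] = {a: ⊤, b: ⊤, c: ⊤, d: ⊤, e: +, f: ⊤}

Answer: {a: ⊤, b: ⊤, c: ⊤, d: ⊤, e: +, f: ⊤}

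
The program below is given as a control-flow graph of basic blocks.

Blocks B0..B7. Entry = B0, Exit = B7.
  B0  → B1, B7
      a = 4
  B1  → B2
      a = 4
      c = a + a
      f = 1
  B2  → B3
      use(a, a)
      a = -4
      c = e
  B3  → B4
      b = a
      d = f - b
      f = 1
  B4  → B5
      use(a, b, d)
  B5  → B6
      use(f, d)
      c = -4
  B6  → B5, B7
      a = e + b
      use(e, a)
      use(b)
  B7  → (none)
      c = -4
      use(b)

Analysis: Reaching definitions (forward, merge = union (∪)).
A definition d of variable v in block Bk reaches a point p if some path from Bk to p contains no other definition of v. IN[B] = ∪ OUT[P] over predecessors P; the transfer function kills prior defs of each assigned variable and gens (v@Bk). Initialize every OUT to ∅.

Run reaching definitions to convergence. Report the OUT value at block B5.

Answer: {a@B2, a@B6, b@B3, c@B5, d@B3, f@B3}

Trace:
Converged values:
  B0:  IN={}  OUT={a@B0}
  B1:  IN={a@B0}  OUT={a@B1, c@B1, f@B1}
  B2:  IN={a@B1, c@B1, f@B1}  OUT={a@B2, c@B2, f@B1}
  B3:  IN={a@B2, c@B2, f@B1}  OUT={a@B2, b@B3, c@B2, d@B3, f@B3}
  B4:  IN={a@B2, b@B3, c@B2, d@B3, f@B3}  OUT={a@B2, b@B3, c@B2, d@B3, f@B3}
  B5:  IN={a@B2, a@B6, b@B3, c@B2, c@B5, d@B3, f@B3}  OUT={a@B2, a@B6, b@B3, c@B5, d@B3, f@B3}
  B6:  IN={a@B2, a@B6, b@B3, c@B5, d@B3, f@B3}  OUT={a@B6, b@B3, c@B5, d@B3, f@B3}
  B7:  IN={a@B0, a@B6, b@B3, c@B5, d@B3, f@B3}  OUT={a@B0, a@B6, b@B3, c@B7, d@B3, f@B3}

Merge at B5: IN[B5] = OUT[B4] ⊔ OUT[B6] = {a@B2, a@B6, b@B3, c@B2, c@B5, d@B3, f@B3}
Applying B5's transfer function to that IN value gives OUT[B5] (row B5 above).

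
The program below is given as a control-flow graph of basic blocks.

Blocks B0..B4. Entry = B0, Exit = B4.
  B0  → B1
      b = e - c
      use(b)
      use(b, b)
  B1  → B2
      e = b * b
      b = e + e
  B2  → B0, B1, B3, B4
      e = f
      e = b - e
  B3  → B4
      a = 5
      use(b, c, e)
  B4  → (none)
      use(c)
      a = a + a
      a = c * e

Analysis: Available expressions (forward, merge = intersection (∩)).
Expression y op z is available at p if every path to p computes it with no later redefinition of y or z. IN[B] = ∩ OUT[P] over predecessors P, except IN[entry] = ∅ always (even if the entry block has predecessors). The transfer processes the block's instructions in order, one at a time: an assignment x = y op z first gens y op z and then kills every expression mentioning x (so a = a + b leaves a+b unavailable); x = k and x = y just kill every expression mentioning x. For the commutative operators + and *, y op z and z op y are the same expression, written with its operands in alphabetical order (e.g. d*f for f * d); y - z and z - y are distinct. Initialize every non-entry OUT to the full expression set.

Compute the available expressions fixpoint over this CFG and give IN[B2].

Answer: {e+e}

Working:
Converged values:
  B0:  IN={}  OUT={e-c}
  B1:  IN={}  OUT={e+e}
  B2:  IN={e+e}  OUT={}
  B3:  IN={}  OUT={}
  B4:  IN={}  OUT={c*e}

Merge at B2: IN[B2] = OUT[B1] = {e+e}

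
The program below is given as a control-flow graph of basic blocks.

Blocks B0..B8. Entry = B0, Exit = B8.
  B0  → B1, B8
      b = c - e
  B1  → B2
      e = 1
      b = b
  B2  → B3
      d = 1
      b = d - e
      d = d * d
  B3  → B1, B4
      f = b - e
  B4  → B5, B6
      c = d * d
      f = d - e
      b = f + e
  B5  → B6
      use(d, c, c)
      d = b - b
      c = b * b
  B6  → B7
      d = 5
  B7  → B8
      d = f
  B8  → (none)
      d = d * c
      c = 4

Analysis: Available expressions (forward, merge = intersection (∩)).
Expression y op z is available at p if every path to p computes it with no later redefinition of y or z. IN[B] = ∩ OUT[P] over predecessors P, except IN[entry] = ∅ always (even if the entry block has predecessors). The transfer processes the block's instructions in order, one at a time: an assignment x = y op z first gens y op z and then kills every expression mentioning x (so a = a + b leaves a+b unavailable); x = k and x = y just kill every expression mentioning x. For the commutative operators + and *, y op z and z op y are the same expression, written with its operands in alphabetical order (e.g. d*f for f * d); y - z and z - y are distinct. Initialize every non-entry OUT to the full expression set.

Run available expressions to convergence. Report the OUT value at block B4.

Per-block solution:
  B0: | IN={} | OUT={c-e}
  B1: | IN={} | OUT={}
  B2: | IN={} | OUT={}
  B3: | IN={} | OUT={b-e}
  B4: | IN={b-e} | OUT={d*d, d-e, e+f}
  B5: | IN={d*d, d-e, e+f} | OUT={b*b, b-b, e+f}
  B6: | IN={e+f} | OUT={e+f}
  B7: | IN={e+f} | OUT={e+f}
  B8: | IN={} | OUT={}

Merge at B4: IN[B4] = OUT[B3] = {b-e}
Applying B4's transfer function to that IN value gives OUT[B4] (row B4 above).

Answer: {d*d, d-e, e+f}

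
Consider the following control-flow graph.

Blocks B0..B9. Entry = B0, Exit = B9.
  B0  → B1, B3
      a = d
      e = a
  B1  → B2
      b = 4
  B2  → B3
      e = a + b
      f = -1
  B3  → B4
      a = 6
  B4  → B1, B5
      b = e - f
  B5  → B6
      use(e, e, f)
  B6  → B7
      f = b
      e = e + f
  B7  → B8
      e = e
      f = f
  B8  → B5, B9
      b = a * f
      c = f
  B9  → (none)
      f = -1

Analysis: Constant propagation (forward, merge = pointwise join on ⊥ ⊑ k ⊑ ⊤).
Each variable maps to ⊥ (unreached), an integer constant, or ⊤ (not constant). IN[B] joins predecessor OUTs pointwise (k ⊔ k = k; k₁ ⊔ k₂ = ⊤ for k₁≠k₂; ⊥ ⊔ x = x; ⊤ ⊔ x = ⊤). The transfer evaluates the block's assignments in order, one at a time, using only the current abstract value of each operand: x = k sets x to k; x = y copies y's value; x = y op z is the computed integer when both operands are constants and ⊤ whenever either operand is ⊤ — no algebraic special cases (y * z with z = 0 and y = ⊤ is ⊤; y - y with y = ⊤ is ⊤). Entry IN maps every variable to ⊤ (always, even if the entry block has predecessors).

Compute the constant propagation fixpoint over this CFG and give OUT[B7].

Converged values:
  B0: | IN=(all ⊤) | OUT=(all ⊤)
  B1: | IN=(all ⊤) | OUT={b:4; rest ⊤}
  B2: | IN={b:4; rest ⊤} | OUT={b:4, f:-1; rest ⊤}
  B3: | IN=(all ⊤) | OUT={a:6; rest ⊤}
  B4: | IN={a:6; rest ⊤} | OUT={a:6; rest ⊤}
  B5: | IN={a:6; rest ⊤} | OUT={a:6; rest ⊤}
  B6: | IN={a:6; rest ⊤} | OUT={a:6; rest ⊤}
  B7: | IN={a:6; rest ⊤} | OUT={a:6; rest ⊤}
  B8: | IN={a:6; rest ⊤} | OUT={a:6; rest ⊤}
  B9: | IN={a:6; rest ⊤} | OUT={a:6, f:-1; rest ⊤}

Merge at B7: IN[B7] = OUT[B6] = {a: 6, b: ⊤, c: ⊤, d: ⊤, e: ⊤, f: ⊤}
Applying B7's transfer function to that IN value gives OUT[B7] (row B7 above).

Answer: {a: 6, b: ⊤, c: ⊤, d: ⊤, e: ⊤, f: ⊤}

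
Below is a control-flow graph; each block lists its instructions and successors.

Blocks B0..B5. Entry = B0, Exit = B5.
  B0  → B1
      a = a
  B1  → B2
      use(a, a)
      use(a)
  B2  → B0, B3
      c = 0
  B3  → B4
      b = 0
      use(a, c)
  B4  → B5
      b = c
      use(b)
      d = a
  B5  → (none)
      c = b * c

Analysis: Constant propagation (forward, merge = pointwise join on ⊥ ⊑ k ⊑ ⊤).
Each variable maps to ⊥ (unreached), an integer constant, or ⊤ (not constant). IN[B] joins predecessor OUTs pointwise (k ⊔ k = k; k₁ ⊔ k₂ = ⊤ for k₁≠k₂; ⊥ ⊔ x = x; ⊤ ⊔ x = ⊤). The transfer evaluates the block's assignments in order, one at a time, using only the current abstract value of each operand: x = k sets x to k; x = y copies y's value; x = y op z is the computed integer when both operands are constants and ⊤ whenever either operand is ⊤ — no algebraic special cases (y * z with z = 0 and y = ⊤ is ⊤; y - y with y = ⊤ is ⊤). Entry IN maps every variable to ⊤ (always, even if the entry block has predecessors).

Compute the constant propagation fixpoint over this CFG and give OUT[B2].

Answer: {a: ⊤, b: ⊤, c: 0, d: ⊤, e: ⊤, f: ⊤}

Derivation:
Per-block solution:
  B0: | IN=(all ⊤) | OUT=(all ⊤)
  B1: | IN=(all ⊤) | OUT=(all ⊤)
  B2: | IN=(all ⊤) | OUT={c:0; rest ⊤}
  B3: | IN={c:0; rest ⊤} | OUT={b:0, c:0; rest ⊤}
  B4: | IN={b:0, c:0; rest ⊤} | OUT={b:0, c:0; rest ⊤}
  B5: | IN={b:0, c:0; rest ⊤} | OUT={b:0, c:0; rest ⊤}

Merge at B2: IN[B2] = OUT[B1] = {a: ⊤, b: ⊤, c: ⊤, d: ⊤, e: ⊤, f: ⊤}
Applying B2's transfer function to that IN value gives OUT[B2] (row B2 above).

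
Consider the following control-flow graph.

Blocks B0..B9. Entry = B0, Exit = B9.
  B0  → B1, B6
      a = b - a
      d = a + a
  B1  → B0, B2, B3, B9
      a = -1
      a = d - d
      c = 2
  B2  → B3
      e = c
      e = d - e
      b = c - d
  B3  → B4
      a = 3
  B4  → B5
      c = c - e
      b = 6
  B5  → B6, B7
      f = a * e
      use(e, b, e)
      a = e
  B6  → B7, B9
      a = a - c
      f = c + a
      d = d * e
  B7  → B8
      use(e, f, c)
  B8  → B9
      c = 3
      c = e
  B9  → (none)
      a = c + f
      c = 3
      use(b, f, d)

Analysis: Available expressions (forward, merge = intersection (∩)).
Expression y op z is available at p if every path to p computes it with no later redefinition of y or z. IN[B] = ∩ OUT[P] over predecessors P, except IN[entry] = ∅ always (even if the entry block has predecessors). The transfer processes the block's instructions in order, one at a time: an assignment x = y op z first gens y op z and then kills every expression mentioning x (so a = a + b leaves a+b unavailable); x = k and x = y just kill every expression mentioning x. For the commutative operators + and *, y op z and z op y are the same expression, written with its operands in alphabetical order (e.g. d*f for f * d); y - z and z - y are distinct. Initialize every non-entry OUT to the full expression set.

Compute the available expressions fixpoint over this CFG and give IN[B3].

Answer: {d-d}

Derivation:
Converged values:
  B0:   IN={}   OUT={a+a}
  B1:   IN={a+a}   OUT={d-d}
  B2:   IN={d-d}   OUT={c-d, d-d}
  B3:   IN={d-d}   OUT={d-d}
  B4:   IN={d-d}   OUT={d-d}
  B5:   IN={d-d}   OUT={d-d}
  B6:   IN={}   OUT={a+c}
  B7:   IN={}   OUT={}
  B8:   IN={}   OUT={}
  B9:   IN={}   OUT={}

Merge at B3: IN[B3] = OUT[B1] ∩ OUT[B2] = {d-d}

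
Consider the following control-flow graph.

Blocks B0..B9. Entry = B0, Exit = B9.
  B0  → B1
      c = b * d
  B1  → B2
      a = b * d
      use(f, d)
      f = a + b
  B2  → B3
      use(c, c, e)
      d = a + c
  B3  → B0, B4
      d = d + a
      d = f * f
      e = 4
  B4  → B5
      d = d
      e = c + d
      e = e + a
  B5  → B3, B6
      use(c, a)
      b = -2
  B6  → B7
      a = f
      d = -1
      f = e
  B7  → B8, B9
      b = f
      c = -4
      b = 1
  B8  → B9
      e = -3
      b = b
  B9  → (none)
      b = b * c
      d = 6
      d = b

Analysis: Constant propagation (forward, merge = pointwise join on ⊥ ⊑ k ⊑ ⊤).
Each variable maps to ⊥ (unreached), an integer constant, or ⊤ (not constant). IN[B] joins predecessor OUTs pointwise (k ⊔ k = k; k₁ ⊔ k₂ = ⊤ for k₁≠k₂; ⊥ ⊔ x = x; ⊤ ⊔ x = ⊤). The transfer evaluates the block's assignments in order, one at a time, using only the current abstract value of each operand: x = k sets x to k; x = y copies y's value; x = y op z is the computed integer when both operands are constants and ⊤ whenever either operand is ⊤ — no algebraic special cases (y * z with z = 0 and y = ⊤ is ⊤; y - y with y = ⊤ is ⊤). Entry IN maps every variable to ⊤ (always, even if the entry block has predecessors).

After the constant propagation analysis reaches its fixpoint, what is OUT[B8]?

Answer: {a: ⊤, b: 1, c: -4, d: -1, e: -3, f: ⊤}

Working:
Converged values:
  B0:  IN=(all ⊤)  OUT=(all ⊤)
  B1:  IN=(all ⊤)  OUT=(all ⊤)
  B2:  IN=(all ⊤)  OUT=(all ⊤)
  B3:  IN=(all ⊤)  OUT={e:4; rest ⊤}
  B4:  IN={e:4; rest ⊤}  OUT=(all ⊤)
  B5:  IN=(all ⊤)  OUT={b:-2; rest ⊤}
  B6:  IN={b:-2; rest ⊤}  OUT={b:-2, d:-1; rest ⊤}
  B7:  IN={b:-2, d:-1; rest ⊤}  OUT={b:1, c:-4, d:-1; rest ⊤}
  B8:  IN={b:1, c:-4, d:-1; rest ⊤}  OUT={b:1, c:-4, d:-1, e:-3; rest ⊤}
  B9:  IN={b:1, c:-4, d:-1; rest ⊤}  OUT={b:-4, c:-4, d:-4; rest ⊤}

Merge at B8: IN[B8] = OUT[B7] = {a: ⊤, b: 1, c: -4, d: -1, e: ⊤, f: ⊤}
Applying B8's transfer function to that IN value gives OUT[B8] (row B8 above).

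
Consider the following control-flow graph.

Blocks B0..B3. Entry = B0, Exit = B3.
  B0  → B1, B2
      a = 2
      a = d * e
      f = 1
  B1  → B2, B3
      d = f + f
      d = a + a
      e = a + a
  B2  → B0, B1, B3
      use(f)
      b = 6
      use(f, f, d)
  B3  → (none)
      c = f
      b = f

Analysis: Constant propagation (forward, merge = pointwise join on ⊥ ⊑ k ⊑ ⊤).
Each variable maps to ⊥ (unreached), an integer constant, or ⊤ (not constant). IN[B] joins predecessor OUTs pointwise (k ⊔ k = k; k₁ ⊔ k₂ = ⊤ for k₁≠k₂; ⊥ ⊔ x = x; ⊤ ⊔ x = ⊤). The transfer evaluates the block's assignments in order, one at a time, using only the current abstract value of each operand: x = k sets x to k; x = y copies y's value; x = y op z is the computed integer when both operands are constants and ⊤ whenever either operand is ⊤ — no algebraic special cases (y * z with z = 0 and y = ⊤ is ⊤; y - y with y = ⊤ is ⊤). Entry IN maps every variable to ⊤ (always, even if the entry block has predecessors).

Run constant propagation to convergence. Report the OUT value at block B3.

Per-block solution:
  B0:   IN=(all ⊤)   OUT={f:1; rest ⊤}
  B1:   IN={f:1; rest ⊤}   OUT={f:1; rest ⊤}
  B2:   IN={f:1; rest ⊤}   OUT={b:6, f:1; rest ⊤}
  B3:   IN={f:1; rest ⊤}   OUT={b:1, c:1, f:1; rest ⊤}

Merge at B3: IN[B3] = OUT[B1] ⊔ OUT[B2] = {a: ⊤, b: ⊤, c: ⊤, d: ⊤, e: ⊤, f: 1}
Applying B3's transfer function to that IN value gives OUT[B3] (row B3 above).

Answer: {a: ⊤, b: 1, c: 1, d: ⊤, e: ⊤, f: 1}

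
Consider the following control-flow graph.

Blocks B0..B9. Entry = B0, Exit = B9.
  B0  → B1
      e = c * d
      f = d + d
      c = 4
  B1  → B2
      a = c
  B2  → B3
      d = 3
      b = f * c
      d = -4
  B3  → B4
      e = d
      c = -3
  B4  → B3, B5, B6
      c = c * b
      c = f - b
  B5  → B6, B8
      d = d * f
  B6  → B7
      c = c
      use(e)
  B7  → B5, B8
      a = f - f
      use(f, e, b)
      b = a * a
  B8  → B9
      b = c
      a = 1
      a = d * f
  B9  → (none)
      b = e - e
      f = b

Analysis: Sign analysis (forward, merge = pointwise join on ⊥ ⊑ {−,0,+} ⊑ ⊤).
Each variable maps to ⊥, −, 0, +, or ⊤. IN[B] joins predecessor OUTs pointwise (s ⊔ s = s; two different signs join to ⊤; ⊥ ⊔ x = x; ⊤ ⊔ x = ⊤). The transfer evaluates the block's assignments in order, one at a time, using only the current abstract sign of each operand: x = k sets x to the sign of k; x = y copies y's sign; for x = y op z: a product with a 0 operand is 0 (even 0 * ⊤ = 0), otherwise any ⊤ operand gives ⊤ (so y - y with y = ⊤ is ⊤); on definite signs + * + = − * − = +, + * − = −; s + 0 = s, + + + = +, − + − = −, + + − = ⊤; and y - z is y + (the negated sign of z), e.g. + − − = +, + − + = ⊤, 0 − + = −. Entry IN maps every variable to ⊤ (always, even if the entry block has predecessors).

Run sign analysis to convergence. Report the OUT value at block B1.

Answer: {a: +, b: ⊤, c: +, d: ⊤, e: ⊤, f: ⊤}

Trace:
Converged values:
  B0:  IN=(all ⊤)  OUT={c:+; rest ⊤}
  B1:  IN={c:+; rest ⊤}  OUT={a:+, c:+; rest ⊤}
  B2:  IN={a:+, c:+; rest ⊤}  OUT={a:+, c:+, d:-; rest ⊤}
  B3:  IN={a:+, d:-; rest ⊤}  OUT={a:+, c:-, d:-, e:-; rest ⊤}
  B4:  IN={a:+, c:-, d:-, e:-; rest ⊤}  OUT={a:+, d:-, e:-; rest ⊤}
  B5:  IN={e:-; rest ⊤}  OUT={e:-; rest ⊤}
  B6:  IN={e:-; rest ⊤}  OUT={e:-; rest ⊤}
  B7:  IN={e:-; rest ⊤}  OUT={e:-; rest ⊤}
  B8:  IN={e:-; rest ⊤}  OUT={e:-; rest ⊤}
  B9:  IN={e:-; rest ⊤}  OUT={e:-; rest ⊤}

Merge at B1: IN[B1] = OUT[B0] = {a: ⊤, b: ⊤, c: +, d: ⊤, e: ⊤, f: ⊤}
Applying B1's transfer function to that IN value gives OUT[B1] (row B1 above).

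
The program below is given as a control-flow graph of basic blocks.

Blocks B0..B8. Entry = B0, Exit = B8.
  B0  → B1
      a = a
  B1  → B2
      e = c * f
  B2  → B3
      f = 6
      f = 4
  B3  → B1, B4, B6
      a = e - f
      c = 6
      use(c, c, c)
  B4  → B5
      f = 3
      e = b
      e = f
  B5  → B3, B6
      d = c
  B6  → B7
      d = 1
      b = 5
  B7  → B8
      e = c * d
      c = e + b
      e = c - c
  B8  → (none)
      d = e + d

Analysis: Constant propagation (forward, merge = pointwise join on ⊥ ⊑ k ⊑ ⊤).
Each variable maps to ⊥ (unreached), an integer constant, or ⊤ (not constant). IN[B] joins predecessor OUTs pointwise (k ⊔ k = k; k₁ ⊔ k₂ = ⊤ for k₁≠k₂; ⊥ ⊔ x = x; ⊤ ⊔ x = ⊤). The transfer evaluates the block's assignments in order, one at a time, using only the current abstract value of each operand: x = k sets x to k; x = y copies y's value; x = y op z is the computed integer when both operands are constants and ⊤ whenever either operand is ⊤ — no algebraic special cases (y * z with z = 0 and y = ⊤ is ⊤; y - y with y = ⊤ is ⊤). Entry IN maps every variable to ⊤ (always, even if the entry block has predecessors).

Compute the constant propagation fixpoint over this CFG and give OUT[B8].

Fixpoint table:
  B0:  IN=(all ⊤)  OUT=(all ⊤)
  B1:  IN=(all ⊤)  OUT=(all ⊤)
  B2:  IN=(all ⊤)  OUT={f:4; rest ⊤}
  B3:  IN=(all ⊤)  OUT={c:6; rest ⊤}
  B4:  IN={c:6; rest ⊤}  OUT={c:6, e:3, f:3; rest ⊤}
  B5:  IN={c:6, e:3, f:3; rest ⊤}  OUT={c:6, d:6, e:3, f:3; rest ⊤}
  B6:  IN={c:6; rest ⊤}  OUT={b:5, c:6, d:1; rest ⊤}
  B7:  IN={b:5, c:6, d:1; rest ⊤}  OUT={b:5, c:11, d:1, e:0; rest ⊤}
  B8:  IN={b:5, c:11, d:1, e:0; rest ⊤}  OUT={b:5, c:11, d:1, e:0; rest ⊤}

Merge at B8: IN[B8] = OUT[B7] = {a: ⊤, b: 5, c: 11, d: 1, e: 0, f: ⊤}
Applying B8's transfer function to that IN value gives OUT[B8] (row B8 above).

Answer: {a: ⊤, b: 5, c: 11, d: 1, e: 0, f: ⊤}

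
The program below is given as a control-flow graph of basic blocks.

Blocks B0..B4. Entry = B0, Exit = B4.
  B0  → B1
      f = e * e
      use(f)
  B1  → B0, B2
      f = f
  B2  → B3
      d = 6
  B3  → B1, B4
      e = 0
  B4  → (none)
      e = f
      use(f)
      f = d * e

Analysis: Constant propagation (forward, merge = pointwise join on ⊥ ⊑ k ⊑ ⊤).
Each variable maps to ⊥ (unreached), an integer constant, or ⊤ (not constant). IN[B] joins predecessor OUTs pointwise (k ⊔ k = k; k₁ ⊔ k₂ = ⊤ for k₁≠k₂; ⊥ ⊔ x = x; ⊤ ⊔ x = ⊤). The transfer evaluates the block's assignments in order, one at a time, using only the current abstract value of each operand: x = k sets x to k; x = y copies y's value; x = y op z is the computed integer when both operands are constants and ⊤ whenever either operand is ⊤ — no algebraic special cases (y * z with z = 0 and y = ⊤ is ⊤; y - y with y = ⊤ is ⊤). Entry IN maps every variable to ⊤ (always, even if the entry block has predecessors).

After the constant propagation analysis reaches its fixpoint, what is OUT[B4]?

Per-block solution:
  B0: | IN=(all ⊤) | OUT=(all ⊤)
  B1: | IN=(all ⊤) | OUT=(all ⊤)
  B2: | IN=(all ⊤) | OUT={d:6; rest ⊤}
  B3: | IN={d:6; rest ⊤} | OUT={d:6, e:0; rest ⊤}
  B4: | IN={d:6, e:0; rest ⊤} | OUT={d:6; rest ⊤}

Merge at B4: IN[B4] = OUT[B3] = {a: ⊤, b: ⊤, c: ⊤, d: 6, e: 0, f: ⊤}
Applying B4's transfer function to that IN value gives OUT[B4] (row B4 above).

Answer: {a: ⊤, b: ⊤, c: ⊤, d: 6, e: ⊤, f: ⊤}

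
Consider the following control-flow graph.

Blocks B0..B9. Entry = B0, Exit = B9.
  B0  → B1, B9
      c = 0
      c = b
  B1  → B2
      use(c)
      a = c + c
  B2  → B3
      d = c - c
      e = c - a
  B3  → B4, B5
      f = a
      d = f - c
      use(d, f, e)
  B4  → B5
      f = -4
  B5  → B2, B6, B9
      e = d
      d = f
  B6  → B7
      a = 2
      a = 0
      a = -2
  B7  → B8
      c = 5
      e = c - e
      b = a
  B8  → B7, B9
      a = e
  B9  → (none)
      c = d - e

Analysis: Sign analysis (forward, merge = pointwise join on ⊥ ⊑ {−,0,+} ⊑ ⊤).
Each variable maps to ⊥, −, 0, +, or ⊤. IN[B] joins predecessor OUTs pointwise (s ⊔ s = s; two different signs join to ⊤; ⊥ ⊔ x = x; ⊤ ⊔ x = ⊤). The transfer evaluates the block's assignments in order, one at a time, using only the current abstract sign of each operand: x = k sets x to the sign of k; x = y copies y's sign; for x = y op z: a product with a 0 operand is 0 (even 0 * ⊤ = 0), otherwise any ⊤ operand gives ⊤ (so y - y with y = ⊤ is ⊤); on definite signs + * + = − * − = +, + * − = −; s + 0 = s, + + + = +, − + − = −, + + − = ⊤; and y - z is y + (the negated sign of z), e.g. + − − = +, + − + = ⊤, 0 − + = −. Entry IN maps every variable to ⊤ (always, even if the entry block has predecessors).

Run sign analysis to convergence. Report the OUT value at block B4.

Converged values:
  B0:   IN=(all ⊤)   OUT=(all ⊤)
  B1:   IN=(all ⊤)   OUT=(all ⊤)
  B2:   IN=(all ⊤)   OUT=(all ⊤)
  B3:   IN=(all ⊤)   OUT=(all ⊤)
  B4:   IN=(all ⊤)   OUT={f:-; rest ⊤}
  B5:   IN=(all ⊤)   OUT=(all ⊤)
  B6:   IN=(all ⊤)   OUT={a:-; rest ⊤}
  B7:   IN=(all ⊤)   OUT={c:+; rest ⊤}
  B8:   IN={c:+; rest ⊤}   OUT={c:+; rest ⊤}
  B9:   IN=(all ⊤)   OUT=(all ⊤)

Merge at B4: IN[B4] = OUT[B3] = {a: ⊤, b: ⊤, c: ⊤, d: ⊤, e: ⊤, f: ⊤}
Applying B4's transfer function to that IN value gives OUT[B4] (row B4 above).

Answer: {a: ⊤, b: ⊤, c: ⊤, d: ⊤, e: ⊤, f: -}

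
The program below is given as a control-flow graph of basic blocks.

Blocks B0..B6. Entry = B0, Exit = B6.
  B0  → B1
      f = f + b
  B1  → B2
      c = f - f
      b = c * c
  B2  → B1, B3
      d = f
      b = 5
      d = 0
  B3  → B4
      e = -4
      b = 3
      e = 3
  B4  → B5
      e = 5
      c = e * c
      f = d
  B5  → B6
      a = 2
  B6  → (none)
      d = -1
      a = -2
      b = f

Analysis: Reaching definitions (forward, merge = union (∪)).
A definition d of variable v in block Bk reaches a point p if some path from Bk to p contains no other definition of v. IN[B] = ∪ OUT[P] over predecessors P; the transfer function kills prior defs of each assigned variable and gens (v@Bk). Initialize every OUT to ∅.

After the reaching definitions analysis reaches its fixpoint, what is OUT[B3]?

Fixpoint table:
  B0: | IN={} | OUT={f@B0}
  B1: | IN={b@B2, c@B1, d@B2, f@B0} | OUT={b@B1, c@B1, d@B2, f@B0}
  B2: | IN={b@B1, c@B1, d@B2, f@B0} | OUT={b@B2, c@B1, d@B2, f@B0}
  B3: | IN={b@B2, c@B1, d@B2, f@B0} | OUT={b@B3, c@B1, d@B2, e@B3, f@B0}
  B4: | IN={b@B3, c@B1, d@B2, e@B3, f@B0} | OUT={b@B3, c@B4, d@B2, e@B4, f@B4}
  B5: | IN={b@B3, c@B4, d@B2, e@B4, f@B4} | OUT={a@B5, b@B3, c@B4, d@B2, e@B4, f@B4}
  B6: | IN={a@B5, b@B3, c@B4, d@B2, e@B4, f@B4} | OUT={a@B6, b@B6, c@B4, d@B6, e@B4, f@B4}

Merge at B3: IN[B3] = OUT[B2] = {b@B2, c@B1, d@B2, f@B0}
Applying B3's transfer function to that IN value gives OUT[B3] (row B3 above).

Answer: {b@B3, c@B1, d@B2, e@B3, f@B0}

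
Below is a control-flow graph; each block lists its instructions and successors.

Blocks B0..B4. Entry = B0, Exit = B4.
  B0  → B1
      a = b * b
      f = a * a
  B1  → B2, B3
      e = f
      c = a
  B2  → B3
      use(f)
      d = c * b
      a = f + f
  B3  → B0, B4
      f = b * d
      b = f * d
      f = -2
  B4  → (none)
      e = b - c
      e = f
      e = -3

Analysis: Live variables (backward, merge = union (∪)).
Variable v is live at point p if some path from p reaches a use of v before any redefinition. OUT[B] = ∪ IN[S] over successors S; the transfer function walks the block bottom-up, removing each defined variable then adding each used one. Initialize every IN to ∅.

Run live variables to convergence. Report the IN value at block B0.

Answer: {b, d}

Trace:
Per-block solution:
  B0:   IN={b, d}   OUT={a, b, d, f}
  B1:   IN={a, b, d, f}   OUT={b, c, d, f}
  B2:   IN={b, c, f}   OUT={b, c, d}
  B3:   IN={b, c, d}   OUT={b, c, d, f}
  B4:   IN={b, c, f}   OUT={}

Merge at B0: OUT[B0] = IN[B1] = {a, b, d, f}
Applying B0's transfer function to that OUT value gives IN[B0] (row B0 above).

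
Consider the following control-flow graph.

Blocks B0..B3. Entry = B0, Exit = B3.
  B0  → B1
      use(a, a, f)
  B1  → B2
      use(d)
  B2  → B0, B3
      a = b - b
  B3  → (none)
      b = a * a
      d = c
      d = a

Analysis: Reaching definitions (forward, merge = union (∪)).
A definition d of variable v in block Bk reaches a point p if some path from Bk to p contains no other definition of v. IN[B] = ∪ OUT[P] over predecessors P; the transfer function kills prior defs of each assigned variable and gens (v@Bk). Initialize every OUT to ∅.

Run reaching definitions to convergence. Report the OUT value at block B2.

Answer: {a@B2}

Derivation:
Fixpoint table:
  B0: | IN={a@B2} | OUT={a@B2}
  B1: | IN={a@B2} | OUT={a@B2}
  B2: | IN={a@B2} | OUT={a@B2}
  B3: | IN={a@B2} | OUT={a@B2, b@B3, d@B3}

Merge at B2: IN[B2] = OUT[B1] = {a@B2}
Applying B2's transfer function to that IN value gives OUT[B2] (row B2 above).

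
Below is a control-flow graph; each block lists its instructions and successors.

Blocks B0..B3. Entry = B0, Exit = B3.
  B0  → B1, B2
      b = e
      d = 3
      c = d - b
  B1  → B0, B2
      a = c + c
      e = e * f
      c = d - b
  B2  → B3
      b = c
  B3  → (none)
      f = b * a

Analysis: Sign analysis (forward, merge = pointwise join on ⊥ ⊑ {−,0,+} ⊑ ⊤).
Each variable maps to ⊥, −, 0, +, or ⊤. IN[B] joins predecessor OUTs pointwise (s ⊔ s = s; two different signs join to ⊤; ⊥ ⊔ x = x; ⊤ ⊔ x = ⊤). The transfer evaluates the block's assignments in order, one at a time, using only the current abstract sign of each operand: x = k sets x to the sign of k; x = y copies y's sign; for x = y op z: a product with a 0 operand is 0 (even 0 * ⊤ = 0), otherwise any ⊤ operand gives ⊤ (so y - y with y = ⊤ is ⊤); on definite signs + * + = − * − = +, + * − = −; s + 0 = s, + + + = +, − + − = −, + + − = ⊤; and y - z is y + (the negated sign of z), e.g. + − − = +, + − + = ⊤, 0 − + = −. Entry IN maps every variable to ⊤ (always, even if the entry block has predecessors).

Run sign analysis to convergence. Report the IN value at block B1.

Answer: {a: ⊤, b: ⊤, c: ⊤, d: +, e: ⊤, f: ⊤}

Working:
Per-block solution:
  B0: | IN=(all ⊤) | OUT={d:+; rest ⊤}
  B1: | IN={d:+; rest ⊤} | OUT={d:+; rest ⊤}
  B2: | IN={d:+; rest ⊤} | OUT={d:+; rest ⊤}
  B3: | IN={d:+; rest ⊤} | OUT={d:+; rest ⊤}

Merge at B1: IN[B1] = OUT[B0] = {a: ⊤, b: ⊤, c: ⊤, d: +, e: ⊤, f: ⊤}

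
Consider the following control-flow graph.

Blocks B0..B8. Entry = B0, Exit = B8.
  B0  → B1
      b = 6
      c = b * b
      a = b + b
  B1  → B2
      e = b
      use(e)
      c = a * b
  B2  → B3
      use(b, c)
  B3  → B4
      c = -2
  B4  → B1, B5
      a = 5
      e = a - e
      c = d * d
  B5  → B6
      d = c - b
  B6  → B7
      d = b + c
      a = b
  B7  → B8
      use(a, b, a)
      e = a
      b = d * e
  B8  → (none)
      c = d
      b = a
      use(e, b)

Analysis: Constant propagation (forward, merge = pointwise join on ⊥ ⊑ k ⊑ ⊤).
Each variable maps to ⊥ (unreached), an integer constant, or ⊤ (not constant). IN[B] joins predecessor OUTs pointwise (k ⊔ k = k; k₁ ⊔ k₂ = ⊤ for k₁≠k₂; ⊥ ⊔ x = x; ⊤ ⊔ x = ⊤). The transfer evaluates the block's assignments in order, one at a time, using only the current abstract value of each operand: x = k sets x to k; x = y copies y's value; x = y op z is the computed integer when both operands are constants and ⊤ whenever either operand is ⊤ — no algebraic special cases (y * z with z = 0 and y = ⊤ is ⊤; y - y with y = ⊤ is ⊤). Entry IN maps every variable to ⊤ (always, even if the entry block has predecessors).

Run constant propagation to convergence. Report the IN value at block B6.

Answer: {a: 5, b: 6, c: ⊤, d: ⊤, e: -1, f: ⊤}

Derivation:
Fixpoint table:
  B0:   IN=(all ⊤)   OUT={a:12, b:6, c:36; rest ⊤}
  B1:   IN={b:6; rest ⊤}   OUT={b:6, e:6; rest ⊤}
  B2:   IN={b:6, e:6; rest ⊤}   OUT={b:6, e:6; rest ⊤}
  B3:   IN={b:6, e:6; rest ⊤}   OUT={b:6, c:-2, e:6; rest ⊤}
  B4:   IN={b:6, c:-2, e:6; rest ⊤}   OUT={a:5, b:6, e:-1; rest ⊤}
  B5:   IN={a:5, b:6, e:-1; rest ⊤}   OUT={a:5, b:6, e:-1; rest ⊤}
  B6:   IN={a:5, b:6, e:-1; rest ⊤}   OUT={a:6, b:6, e:-1; rest ⊤}
  B7:   IN={a:6, b:6, e:-1; rest ⊤}   OUT={a:6, e:6; rest ⊤}
  B8:   IN={a:6, e:6; rest ⊤}   OUT={a:6, b:6, e:6; rest ⊤}

Merge at B6: IN[B6] = OUT[B5] = {a: 5, b: 6, c: ⊤, d: ⊤, e: -1, f: ⊤}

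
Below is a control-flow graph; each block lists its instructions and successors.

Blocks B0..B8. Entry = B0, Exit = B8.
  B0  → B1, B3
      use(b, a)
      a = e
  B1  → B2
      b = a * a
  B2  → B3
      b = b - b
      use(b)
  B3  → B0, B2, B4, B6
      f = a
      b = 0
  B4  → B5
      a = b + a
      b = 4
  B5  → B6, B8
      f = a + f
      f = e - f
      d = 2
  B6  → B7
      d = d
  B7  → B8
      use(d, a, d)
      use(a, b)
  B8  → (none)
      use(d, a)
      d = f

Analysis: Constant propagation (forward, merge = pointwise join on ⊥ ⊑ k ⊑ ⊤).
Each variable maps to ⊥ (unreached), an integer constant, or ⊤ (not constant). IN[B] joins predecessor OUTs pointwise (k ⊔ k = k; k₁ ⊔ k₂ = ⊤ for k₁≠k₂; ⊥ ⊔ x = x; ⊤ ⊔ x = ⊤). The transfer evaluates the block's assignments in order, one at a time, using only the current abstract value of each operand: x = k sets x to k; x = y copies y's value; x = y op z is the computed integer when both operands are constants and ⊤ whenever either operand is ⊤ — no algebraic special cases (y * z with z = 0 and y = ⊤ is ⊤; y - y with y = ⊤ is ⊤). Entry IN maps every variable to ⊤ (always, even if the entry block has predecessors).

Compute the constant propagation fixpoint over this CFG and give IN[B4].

Answer: {a: ⊤, b: 0, c: ⊤, d: ⊤, e: ⊤, f: ⊤}

Derivation:
Converged values:
  B0:  IN=(all ⊤)  OUT=(all ⊤)
  B1:  IN=(all ⊤)  OUT=(all ⊤)
  B2:  IN=(all ⊤)  OUT=(all ⊤)
  B3:  IN=(all ⊤)  OUT={b:0; rest ⊤}
  B4:  IN={b:0; rest ⊤}  OUT={b:4; rest ⊤}
  B5:  IN={b:4; rest ⊤}  OUT={b:4, d:2; rest ⊤}
  B6:  IN=(all ⊤)  OUT=(all ⊤)
  B7:  IN=(all ⊤)  OUT=(all ⊤)
  B8:  IN=(all ⊤)  OUT=(all ⊤)

Merge at B4: IN[B4] = OUT[B3] = {a: ⊤, b: 0, c: ⊤, d: ⊤, e: ⊤, f: ⊤}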